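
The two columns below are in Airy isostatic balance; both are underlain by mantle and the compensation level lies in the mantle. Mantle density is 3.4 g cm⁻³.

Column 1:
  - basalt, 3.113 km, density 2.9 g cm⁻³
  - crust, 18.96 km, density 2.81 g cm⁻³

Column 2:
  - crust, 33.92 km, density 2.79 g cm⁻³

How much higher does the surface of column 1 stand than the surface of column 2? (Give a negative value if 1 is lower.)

−2.34 km

For any compensation level in the mantle, the mantle terms cancel and isostasy reduces to e = (Σt_1 − Σt_2) − (Σ(ρt)_1 − Σ(ρt)_2) / ρ_m.
Σt_1 = 22.073 km; Σt_2 = 33.92 km; Σ(ρt)_1 = 62.3053; Σ(ρt)_2 = 94.6368 (in km·g cm⁻³).
e = (22.073 − 33.92) − (62.3053 − 94.6368) / 3.4 = −2.34 km.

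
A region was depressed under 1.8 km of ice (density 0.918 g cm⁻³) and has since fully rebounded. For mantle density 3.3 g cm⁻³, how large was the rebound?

0.501 km

Removing the load lets mantle flow back in; uplift u satisfies ρ_ice t = ρ_m u.
u = t ρ_ice/ρ_m = 1.8 km × 0.918/3.3 = 0.501 km.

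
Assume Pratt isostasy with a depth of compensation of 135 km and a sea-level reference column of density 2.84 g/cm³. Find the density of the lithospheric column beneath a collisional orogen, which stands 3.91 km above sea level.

2.76 g/cm³

Pratt balance: ρ_ref D = ρ (D + h).
ρ = ρ_ref D/(D + h) = 2.84 × 135 km/(135 km + 3.91 km) = 2.76 g/cm³.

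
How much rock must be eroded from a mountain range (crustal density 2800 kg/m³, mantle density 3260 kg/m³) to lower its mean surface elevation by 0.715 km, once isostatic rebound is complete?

Net drop Δ = e − u = e − e ρ_c/ρ_m = e (ρ_m − ρ_c)/ρ_m.
e = Δ ρ_m/(ρ_m − ρ_c) = 0.715 km × 3260/460 = 5.07 km.

5.07 km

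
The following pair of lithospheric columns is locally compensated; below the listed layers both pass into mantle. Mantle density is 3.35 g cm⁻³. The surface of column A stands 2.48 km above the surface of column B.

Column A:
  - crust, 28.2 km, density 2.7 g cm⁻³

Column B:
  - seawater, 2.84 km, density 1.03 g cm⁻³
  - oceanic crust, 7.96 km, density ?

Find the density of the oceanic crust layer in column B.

Take the compensation level at the base of the deeper column (depth z_c below the surface of column A) and equate Σ ρ_i t_i down to z_c; mantle fills any gap and the z_c terms cancel.
Column A: 28.2×2.7 + (z_c − 28.2)×3.35
Column B: 2.48×0 + 2.84×1.03 + 7.96×ρ + (z_c − 2.48 − 10.8)×3.35
The z_c×3.35 term appears on both sides and cancels. Collect the known terms of each column as K = Σ(ρt)_known − 3.35 × (depth of known layers): K_A = 76.14 − 3.35×28.2 = −18.33; K_B = 2.9252 − 3.35×(2.48 + 10.8) = −41.5628.
Balance: K_A = K_B + 7.96×ρ, so ρ = (K_A − K_B)/7.96 = 23.2328/7.96 = 2.92 g cm⁻³.

2.92 g cm⁻³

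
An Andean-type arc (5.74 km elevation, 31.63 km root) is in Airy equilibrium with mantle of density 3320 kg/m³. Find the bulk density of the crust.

ρ_c h = (ρ_m − ρ_c) r → ρ_c (h + r) = ρ_m r → ρ_c = ρ_m r / (h + r).
ρ_c = 3320 × 31.63 km / (5.74 km + 31.63 km) = 2810 kg/m³.

2810 kg/m³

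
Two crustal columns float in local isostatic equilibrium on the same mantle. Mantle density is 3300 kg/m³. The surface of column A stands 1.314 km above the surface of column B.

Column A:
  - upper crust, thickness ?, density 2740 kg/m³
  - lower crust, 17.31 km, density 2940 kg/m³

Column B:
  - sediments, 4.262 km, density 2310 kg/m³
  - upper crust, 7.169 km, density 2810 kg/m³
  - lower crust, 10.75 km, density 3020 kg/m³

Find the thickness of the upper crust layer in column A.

15.8 km

Take the compensation level at the base of the deeper column (depth z_c below the surface of column A) and equate Σ ρ_i t_i down to z_c; mantle fills any gap and the z_c terms cancel.
Column A: x×2740 + 17.31×2940 + (z_c − 17.31 − x)×3300
Column B: 1.314×0 + 4.262×2310 + 7.169×2810 + 10.75×3020 + (z_c − 1.314 − 22.181)×3300
The z_c×3300 term appears on both sides and cancels. Collect the known terms of each column as K = Σ(ρt)_known − 3300 × (depth of known layers): K_A = 50891.4 − 3300×17.31 = −6231.6; K_B = 62455.11 − 3300×(1.314 + 22.181) = −15078.39.
Balance: K_A − x×(3300 − 2740) = K_B, so x = (K_A − K_B)/(3300 − 2740) = 8846.79/560 = 15.8 km.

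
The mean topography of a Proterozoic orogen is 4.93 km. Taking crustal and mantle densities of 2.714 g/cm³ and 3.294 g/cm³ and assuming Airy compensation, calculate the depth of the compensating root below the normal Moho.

23.1 km

By Archimedes' principle applied to the lithosphere: the weight of the topography is balanced by the buoyancy of the root, ρ_c h = (ρ_m − ρ_c) r.
r = h · ρ_c / (ρ_m − ρ_c) = 4.93 km × 2.714 / (3.294 − 2.714) = 23.1 km.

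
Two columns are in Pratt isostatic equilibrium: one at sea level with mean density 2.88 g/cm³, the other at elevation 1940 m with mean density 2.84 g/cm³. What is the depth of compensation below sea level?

138000 m

ρ_ref D = ρ (D + h) → D (ρ_ref − ρ) = ρ h.
D = ρ h/(ρ_ref − ρ) = 2.84 × 1940 m/(2.88 − 2.84) = 138000 m.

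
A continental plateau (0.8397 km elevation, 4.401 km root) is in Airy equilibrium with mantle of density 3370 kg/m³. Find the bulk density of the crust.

2830 kg/m³

ρ_c h = (ρ_m − ρ_c) r → ρ_c (h + r) = ρ_m r → ρ_c = ρ_m r / (h + r).
ρ_c = 3370 × 4.401 km / (0.8397 km + 4.401 km) = 2830 kg/m³.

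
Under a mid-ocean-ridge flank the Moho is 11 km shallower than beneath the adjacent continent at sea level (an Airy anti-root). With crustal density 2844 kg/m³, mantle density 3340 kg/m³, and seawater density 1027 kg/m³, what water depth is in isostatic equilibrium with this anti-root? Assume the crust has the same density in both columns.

Replacing a thickness d of crust by seawater at the top must be balanced by replacing crust with mantle at the base: d (ρ_c − ρ_w) = a (ρ_m − ρ_c).
d = a (ρ_m − ρ_c)/(ρ_c − ρ_w) = 11 km × 496/1817 = 3 km.

3 km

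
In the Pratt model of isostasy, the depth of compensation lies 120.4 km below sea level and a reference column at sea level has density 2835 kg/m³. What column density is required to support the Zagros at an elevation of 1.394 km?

2800 kg/m³

Pratt balance: ρ_ref D = ρ (D + h).
ρ = ρ_ref D/(D + h) = 2835 × 120.4 km/(120.4 km + 1.394 km) = 2800 kg/m³.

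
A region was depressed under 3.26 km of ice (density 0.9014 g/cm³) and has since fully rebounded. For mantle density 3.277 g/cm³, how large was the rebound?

Removing the load lets mantle flow back in; uplift u satisfies ρ_ice t = ρ_m u.
u = t ρ_ice/ρ_m = 3.26 km × 0.9014/3.277 = 0.897 km.

0.897 km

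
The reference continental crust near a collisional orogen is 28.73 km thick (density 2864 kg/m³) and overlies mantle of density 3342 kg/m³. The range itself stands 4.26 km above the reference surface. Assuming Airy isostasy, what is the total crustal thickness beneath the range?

Root depth r = h ρ_c / (ρ_m − ρ_c) = 4.26 km × 2864 / 478 = 25.52 km.
Total thickness = T + h + r = 28.73 km + 4.26 km + 25.52 km = 58.5 km.

58.5 km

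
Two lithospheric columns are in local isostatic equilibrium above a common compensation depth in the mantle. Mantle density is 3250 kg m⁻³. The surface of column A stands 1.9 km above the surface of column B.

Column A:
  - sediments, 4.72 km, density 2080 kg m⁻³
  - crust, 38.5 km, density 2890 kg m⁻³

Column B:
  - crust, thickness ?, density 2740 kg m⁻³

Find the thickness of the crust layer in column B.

Take the compensation level at the base of the deeper column (depth z_c below the surface of column A) and equate Σ ρ_i t_i down to z_c; mantle fills any gap and the z_c terms cancel.
Column A: 4.72×2080 + 38.5×2890 + (z_c − 43.22)×3250
Column B: 1.9×0 + x×2740 + (z_c − 1.9 − 0 − x)×3250
The z_c×3250 term appears on both sides and cancels. Collect the known terms of each column as K = Σ(ρt)_known − 3250 × (depth of known layers): K_A = 121082.6 − 3250×43.22 = −19382.4; K_B = 0 − 3250×(1.9 + 0) = −6175.
Balance: K_A = K_B − x×(3250 − 2740), so x = (K_B − K_A)/(3250 − 2740) = 13207.4/510 = 25.9 km.

25.9 km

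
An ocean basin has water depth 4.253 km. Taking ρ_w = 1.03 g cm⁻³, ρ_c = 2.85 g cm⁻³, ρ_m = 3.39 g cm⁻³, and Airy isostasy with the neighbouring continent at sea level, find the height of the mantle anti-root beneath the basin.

14.3 km

For local isostatic compensation: replacing crust with seawater at the top is compensated by replacing crust with mantle at the base: d (ρ_c − ρ_w) = a (ρ_m − ρ_c).
a = d (ρ_c − ρ_w)/(ρ_m − ρ_c) = 4.253 km × 1.82/0.54 = 14.3 km.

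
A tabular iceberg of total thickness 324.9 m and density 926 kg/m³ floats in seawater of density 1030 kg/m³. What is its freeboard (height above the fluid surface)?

Floating equilibrium: submerged depth d = t ρ_obj/ρ_fluid = 324.9 m × 926/1030 = 292.1 m.
Freeboard = t − d = 324.9 m − 292.1 m = 32.8 m.

32.8 m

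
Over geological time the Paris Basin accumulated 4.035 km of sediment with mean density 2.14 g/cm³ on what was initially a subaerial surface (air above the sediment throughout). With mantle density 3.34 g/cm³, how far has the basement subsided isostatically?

2.59 km

Subaerial load: s = t ρ_sed / ρ_m = 4.035 km × 2.14/3.34 = 2.59 km.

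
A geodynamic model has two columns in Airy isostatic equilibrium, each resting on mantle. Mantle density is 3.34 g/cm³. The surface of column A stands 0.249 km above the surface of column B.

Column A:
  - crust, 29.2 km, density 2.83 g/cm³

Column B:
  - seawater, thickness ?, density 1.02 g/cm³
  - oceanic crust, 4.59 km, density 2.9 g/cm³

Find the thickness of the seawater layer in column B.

Take the compensation level at the base of the deeper column (depth z_c below the surface of column A) and equate Σ ρ_i t_i down to z_c; mantle fills any gap and the z_c terms cancel.
Column A: 29.2×2.83 + (z_c − 29.2)×3.34
Column B: 0.249×0 + x×1.02 + 4.59×2.9 + (z_c − 0.249 − 4.59 − x)×3.34
The z_c×3.34 term appears on both sides and cancels. Collect the known terms of each column as K = Σ(ρt)_known − 3.34 × (depth of known layers): K_A = 82.636 − 3.34×29.2 = −14.892; K_B = 13.311 − 3.34×(0.249 + 4.59) = −2.85126.
Balance: K_A = K_B − x×(3.34 − 1.02), so x = (K_B − K_A)/(3.34 − 1.02) = 12.0407/2.32 = 5.19 km.

5.19 km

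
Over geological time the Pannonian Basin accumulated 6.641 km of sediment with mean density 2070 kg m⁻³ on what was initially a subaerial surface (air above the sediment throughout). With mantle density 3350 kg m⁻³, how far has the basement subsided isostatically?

4.1 km

Subaerial load: s = t ρ_sed / ρ_m = 6.641 km × 2070/3350 = 4.1 km.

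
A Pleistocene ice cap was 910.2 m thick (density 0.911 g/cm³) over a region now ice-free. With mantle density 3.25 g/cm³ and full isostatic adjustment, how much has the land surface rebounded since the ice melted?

255 m

Removing the load lets mantle flow back in; uplift u satisfies ρ_ice t = ρ_m u.
u = t ρ_ice/ρ_m = 910.2 m × 0.911/3.25 = 255 m.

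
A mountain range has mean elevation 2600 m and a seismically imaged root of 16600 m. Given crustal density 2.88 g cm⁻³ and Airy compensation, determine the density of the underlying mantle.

3.33 g cm⁻³

Airy balance: ρ_c h = (ρ_m − ρ_c) r → ρ_m = ρ_c (1 + h/r).
ρ_m = 2.88 × (1 + 2600 m/16600 m) = 3.33 g cm⁻³.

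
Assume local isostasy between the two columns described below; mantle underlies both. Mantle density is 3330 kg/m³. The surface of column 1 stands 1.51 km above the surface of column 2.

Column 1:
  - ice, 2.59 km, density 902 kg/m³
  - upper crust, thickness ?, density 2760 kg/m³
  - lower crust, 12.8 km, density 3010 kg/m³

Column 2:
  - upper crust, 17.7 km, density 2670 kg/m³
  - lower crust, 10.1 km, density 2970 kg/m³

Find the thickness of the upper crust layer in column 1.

17.5 km

Take the compensation level at the base of the deeper column (depth z_c below the surface of column 1) and equate Σ ρ_i t_i down to z_c; mantle fills any gap and the z_c terms cancel.
Column 1: 2.59×902 + x×2760 + 12.8×3010 + (z_c − 15.39 − x)×3330
Column 2: 1.51×0 + 17.7×2670 + 10.1×2970 + (z_c − 1.51 − 27.8)×3330
The z_c×3330 term appears on both sides and cancels. Collect the known terms of each column as K = Σ(ρt)_known − 3330 × (depth of known layers): K_1 = 40864.18 − 3330×15.39 = −10384.52; K_2 = 77256 − 3330×(1.51 + 27.8) = −20346.3.
Balance: K_1 − x×(3330 − 2760) = K_2, so x = (K_1 − K_2)/(3330 − 2760) = 9961.78/570 = 17.5 km.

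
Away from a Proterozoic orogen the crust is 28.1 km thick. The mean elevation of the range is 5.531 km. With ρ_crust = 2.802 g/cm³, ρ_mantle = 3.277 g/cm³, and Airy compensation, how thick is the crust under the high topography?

Root depth r = h ρ_c / (ρ_m − ρ_c) = 5.531 km × 2.802 / 0.475 = 32.63 km.
Total thickness = T + h + r = 28.1 km + 5.531 km + 32.63 km = 66.3 km.

66.3 km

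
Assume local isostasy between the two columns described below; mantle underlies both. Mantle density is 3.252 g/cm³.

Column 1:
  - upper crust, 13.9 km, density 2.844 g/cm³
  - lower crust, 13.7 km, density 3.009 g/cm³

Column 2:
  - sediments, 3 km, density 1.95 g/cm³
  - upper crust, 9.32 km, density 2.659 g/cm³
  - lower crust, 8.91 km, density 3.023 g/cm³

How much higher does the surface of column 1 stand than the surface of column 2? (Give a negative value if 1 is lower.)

−0.76 km

For any compensation level in the mantle, the mantle terms cancel and isostasy reduces to e = (Σt_1 − Σt_2) − (Σ(ρt)_1 − Σ(ρt)_2) / ρ_m.
Σt_1 = 27.6 km; Σt_2 = 21.23 km; Σ(ρt)_1 = 80.7549; Σ(ρt)_2 = 57.56681 (in km·g/cm³).
e = (27.6 − 21.23) − (80.7549 − 57.56681) / 3.252 = −0.76 km.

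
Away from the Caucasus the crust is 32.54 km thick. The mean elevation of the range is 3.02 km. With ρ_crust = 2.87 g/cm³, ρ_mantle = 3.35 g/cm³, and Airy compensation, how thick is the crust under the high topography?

53.6 km

Root depth r = h ρ_c / (ρ_m − ρ_c) = 3.02 km × 2.87 / 0.48 = 18.06 km.
Total thickness = T + h + r = 32.54 km + 3.02 km + 18.06 km = 53.6 km.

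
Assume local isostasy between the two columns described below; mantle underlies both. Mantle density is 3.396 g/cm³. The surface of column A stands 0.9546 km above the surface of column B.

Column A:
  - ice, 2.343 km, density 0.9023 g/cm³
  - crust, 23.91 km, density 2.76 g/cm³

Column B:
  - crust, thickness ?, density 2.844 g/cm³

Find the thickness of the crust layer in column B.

32.3 km

Take the compensation level at the base of the deeper column (depth z_c below the surface of column A) and equate Σ ρ_i t_i down to z_c; mantle fills any gap and the z_c terms cancel.
Column A: 2.343×0.9023 + 23.91×2.76 + (z_c − 26.253)×3.396
Column B: 0.9546×0 + x×2.844 + (z_c − 0.9546 − 0 − x)×3.396
The z_c×3.396 term appears on both sides and cancels. Collect the known terms of each column as K = Σ(ρt)_known − 3.396 × (depth of known layers): K_A = 68.1056889 − 3.396×26.253 = −21.0494991; K_B = 0 − 3.396×(0.9546 + 0) = −3.2418216.
Balance: K_A = K_B − x×(3.396 − 2.844), so x = (K_B − K_A)/(3.396 − 2.844) = 17.8077/0.552 = 32.3 km.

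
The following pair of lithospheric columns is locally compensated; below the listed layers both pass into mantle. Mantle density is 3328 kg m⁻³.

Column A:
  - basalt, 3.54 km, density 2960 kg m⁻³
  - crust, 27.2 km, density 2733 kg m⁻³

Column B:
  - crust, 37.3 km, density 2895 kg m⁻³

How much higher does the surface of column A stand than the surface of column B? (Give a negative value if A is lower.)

For any compensation level in the mantle, the mantle terms cancel and isostasy reduces to e = (Σt_A − Σt_B) − (Σ(ρt)_A − Σ(ρt)_B) / ρ_m.
Σt_A = 30.74 km; Σt_B = 37.3 km; Σ(ρt)_A = 84816; Σ(ρt)_B = 107983.5 (in km·kg m⁻³).
e = (30.74 − 37.3) − (84816 − 107983.5) / 3328 = 0.401 km.

0.401 km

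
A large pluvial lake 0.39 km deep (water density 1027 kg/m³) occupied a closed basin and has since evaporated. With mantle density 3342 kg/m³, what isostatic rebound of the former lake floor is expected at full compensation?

0.12 km

u = d ρ_w/ρ_m = 0.39 km × 1027/3342 = 0.12 km.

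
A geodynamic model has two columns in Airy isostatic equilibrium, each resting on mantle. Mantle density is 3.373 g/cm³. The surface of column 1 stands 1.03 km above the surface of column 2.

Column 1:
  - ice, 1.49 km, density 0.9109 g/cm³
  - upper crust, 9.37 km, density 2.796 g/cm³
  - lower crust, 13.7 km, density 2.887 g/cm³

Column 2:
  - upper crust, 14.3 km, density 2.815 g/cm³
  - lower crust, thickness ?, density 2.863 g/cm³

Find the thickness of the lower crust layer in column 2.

8.39 km

Take the compensation level at the base of the deeper column (depth z_c below the surface of column 1) and equate Σ ρ_i t_i down to z_c; mantle fills any gap and the z_c terms cancel.
Column 1: 1.49×0.9109 + 9.37×2.796 + 13.7×2.887 + (z_c − 24.56)×3.373
Column 2: 1.03×0 + 14.3×2.815 + x×2.863 + (z_c − 1.03 − 14.3 − x)×3.373
The z_c×3.373 term appears on both sides and cancels. Collect the known terms of each column as K = Σ(ρt)_known − 3.373 × (depth of known layers): K_1 = 67.107661 − 3.373×24.56 = −15.733219; K_2 = 40.2545 − 3.373×(1.03 + 14.3) = −11.45359.
Balance: K_1 = K_2 − x×(3.373 − 2.863), so x = (K_2 − K_1)/(3.373 − 2.863) = 4.27963/0.51 = 8.39 km.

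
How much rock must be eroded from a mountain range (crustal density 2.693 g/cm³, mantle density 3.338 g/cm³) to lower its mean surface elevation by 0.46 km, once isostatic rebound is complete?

Net drop Δ = e − u = e − e ρ_c/ρ_m = e (ρ_m − ρ_c)/ρ_m.
e = Δ ρ_m/(ρ_m − ρ_c) = 0.46 km × 3.338/0.645 = 2.38 km.

2.38 km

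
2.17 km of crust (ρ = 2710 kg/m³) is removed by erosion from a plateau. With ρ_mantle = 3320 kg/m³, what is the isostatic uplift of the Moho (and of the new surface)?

Unloading: uplift u = e ρ_c/ρ_m = 2.17 km × 2710/3320 = 1.77 km.

1.77 km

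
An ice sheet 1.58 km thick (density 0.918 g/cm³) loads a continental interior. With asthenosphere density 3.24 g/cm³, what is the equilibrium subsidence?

By Archimedes' principle applied to the lithosphere: the ice load ρ_ice t is balanced by mantle displaced below, ρ_m s.
s = t ρ_ice / ρ_m = 1.58 km × 0.918/3.24 = 0.448 km.

0.448 km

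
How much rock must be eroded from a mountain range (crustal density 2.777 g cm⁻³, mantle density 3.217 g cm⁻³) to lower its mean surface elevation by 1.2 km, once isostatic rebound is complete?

Net drop Δ = e − u = e − e ρ_c/ρ_m = e (ρ_m − ρ_c)/ρ_m.
e = Δ ρ_m/(ρ_m − ρ_c) = 1.2 km × 3.217/0.44 = 8.77 km.

8.77 km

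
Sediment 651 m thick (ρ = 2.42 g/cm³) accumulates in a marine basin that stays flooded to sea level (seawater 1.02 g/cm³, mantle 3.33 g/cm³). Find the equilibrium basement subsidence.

Submarine loading: the sediment displaces seawater, and the subsidence is in turn flooded, so s (ρ_m − ρ_w) = t (ρ_sed − ρ_w).
s = 651 m × (2.42 − 1.02) / (3.33 − 1.02) = 395 m.

395 m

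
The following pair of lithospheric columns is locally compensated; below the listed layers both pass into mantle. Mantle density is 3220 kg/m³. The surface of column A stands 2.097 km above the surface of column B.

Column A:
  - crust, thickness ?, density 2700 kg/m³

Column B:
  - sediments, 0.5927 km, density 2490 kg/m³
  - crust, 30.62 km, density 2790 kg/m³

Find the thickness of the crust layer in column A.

Take the compensation level at the base of the deeper column (depth z_c below the surface of column A) and equate Σ ρ_i t_i down to z_c; mantle fills any gap and the z_c terms cancel.
Column A: x×2700 + (z_c − 0 − x)×3220
Column B: 2.097×0 + 0.5927×2490 + 30.62×2790 + (z_c − 2.097 − 31.2127)×3220
The z_c×3220 term appears on both sides and cancels. Collect the known terms of each column as K = Σ(ρt)_known − 3220 × (depth of known layers): K_A = 0 − 3220×0 = 0; K_B = 86905.623 − 3220×(2.097 + 31.2127) = −20351.611.
Balance: K_A − x×(3220 − 2700) = K_B, so x = (K_A − K_B)/(3220 − 2700) = 20351.6/520 = 39.1 km.

39.1 km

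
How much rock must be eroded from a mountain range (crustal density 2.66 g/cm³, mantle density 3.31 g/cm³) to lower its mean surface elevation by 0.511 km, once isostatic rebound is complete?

2.6 km

Net drop Δ = e − u = e − e ρ_c/ρ_m = e (ρ_m − ρ_c)/ρ_m.
e = Δ ρ_m/(ρ_m − ρ_c) = 0.511 km × 3.31/0.65 = 2.6 km.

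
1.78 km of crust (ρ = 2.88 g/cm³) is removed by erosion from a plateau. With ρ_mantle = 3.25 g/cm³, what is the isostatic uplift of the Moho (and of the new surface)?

Unloading: uplift u = e ρ_c/ρ_m = 1.78 km × 2.88/3.25 = 1.58 km.

1.58 km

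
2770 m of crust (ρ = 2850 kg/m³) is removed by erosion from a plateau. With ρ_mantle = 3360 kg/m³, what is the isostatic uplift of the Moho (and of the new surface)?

2350 m

Unloading: uplift u = e ρ_c/ρ_m = 2770 m × 2850/3360 = 2350 m.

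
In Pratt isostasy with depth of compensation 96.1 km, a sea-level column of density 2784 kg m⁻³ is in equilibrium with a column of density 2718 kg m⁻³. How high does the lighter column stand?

2.33 km

ρ_ref D = ρ (D + h) → h = D (ρ_ref − ρ)/ρ.
h = 96.1 km × (2784 − 2718)/2718 = 2.33 km.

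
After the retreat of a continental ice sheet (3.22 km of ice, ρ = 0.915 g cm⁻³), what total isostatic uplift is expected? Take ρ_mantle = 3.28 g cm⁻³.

0.898 km

Removing the load lets mantle flow back in; uplift u satisfies ρ_ice t = ρ_m u.
u = t ρ_ice/ρ_m = 3.22 km × 0.915/3.28 = 0.898 km.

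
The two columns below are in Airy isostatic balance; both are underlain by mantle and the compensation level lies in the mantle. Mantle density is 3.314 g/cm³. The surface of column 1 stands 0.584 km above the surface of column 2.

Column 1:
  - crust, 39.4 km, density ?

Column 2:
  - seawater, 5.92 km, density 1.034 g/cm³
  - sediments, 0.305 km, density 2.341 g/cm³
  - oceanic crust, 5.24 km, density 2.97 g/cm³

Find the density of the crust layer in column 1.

Take the compensation level at the base of the deeper column (depth z_c below the surface of column 1) and equate Σ ρ_i t_i down to z_c; mantle fills any gap and the z_c terms cancel.
Column 1: 39.4×ρ + (z_c − 39.4)×3.314
Column 2: 0.584×0 + 5.92×1.034 + 0.305×2.341 + 5.24×2.97 + (z_c − 0.584 − 11.465)×3.314
The z_c×3.314 term appears on both sides and cancels. Collect the known terms of each column as K = Σ(ρt)_known − 3.314 × (depth of known layers): K_1 = 0 − 3.314×39.4 = −130.5716; K_2 = 22.398085 − 3.314×(0.584 + 11.465) = −17.532301.
Balance: K_1 + 39.4×ρ = K_2, so ρ = (K_2 − K_1)/39.4 = 113.039/39.4 = 2.87 g/cm³.

2.87 g/cm³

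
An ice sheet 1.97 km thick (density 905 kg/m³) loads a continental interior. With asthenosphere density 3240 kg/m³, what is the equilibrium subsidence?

0.55 km

For local isostatic compensation: the ice load ρ_ice t is balanced by mantle displaced below, ρ_m s.
s = t ρ_ice / ρ_m = 1.97 km × 905/3240 = 0.55 km.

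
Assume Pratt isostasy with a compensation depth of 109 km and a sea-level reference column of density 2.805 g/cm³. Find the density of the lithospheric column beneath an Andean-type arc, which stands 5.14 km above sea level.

2.68 g/cm³

Pratt balance: ρ_ref D = ρ (D + h).
ρ = ρ_ref D/(D + h) = 2.805 × 109 km/(109 km + 5.14 km) = 2.68 g/cm³.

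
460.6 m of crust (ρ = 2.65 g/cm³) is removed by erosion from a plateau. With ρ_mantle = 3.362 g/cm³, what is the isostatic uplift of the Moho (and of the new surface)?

363 m

Unloading: uplift u = e ρ_c/ρ_m = 460.6 m × 2.65/3.362 = 363 m.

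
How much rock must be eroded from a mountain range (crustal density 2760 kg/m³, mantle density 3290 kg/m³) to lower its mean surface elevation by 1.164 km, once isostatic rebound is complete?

Net drop Δ = e − u = e − e ρ_c/ρ_m = e (ρ_m − ρ_c)/ρ_m.
e = Δ ρ_m/(ρ_m − ρ_c) = 1.164 km × 3290/530 = 7.23 km.

7.23 km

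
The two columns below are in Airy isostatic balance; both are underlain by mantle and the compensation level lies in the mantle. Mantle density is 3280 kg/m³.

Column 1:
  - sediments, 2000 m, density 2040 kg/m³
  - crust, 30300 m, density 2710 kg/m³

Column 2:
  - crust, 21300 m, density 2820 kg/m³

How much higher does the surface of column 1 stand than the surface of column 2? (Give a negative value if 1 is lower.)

3030 m

For any compensation level in the mantle, the mantle terms cancel and isostasy reduces to e = (Σt_1 − Σt_2) − (Σ(ρt)_1 − Σ(ρt)_2) / ρ_m.
Σt_1 = 32300 m; Σt_2 = 21300 m; Σ(ρt)_1 = 86193000; Σ(ρt)_2 = 60066000 (in m·kg/m³).
e = (32300 − 21300) − (86193000 − 60066000) / 3280 = 3030 m.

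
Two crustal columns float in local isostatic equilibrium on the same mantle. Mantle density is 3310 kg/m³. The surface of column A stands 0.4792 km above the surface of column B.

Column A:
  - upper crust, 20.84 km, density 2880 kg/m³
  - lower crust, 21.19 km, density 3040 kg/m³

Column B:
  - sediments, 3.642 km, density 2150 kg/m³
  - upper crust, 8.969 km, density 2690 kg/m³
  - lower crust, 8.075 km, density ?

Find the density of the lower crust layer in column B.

2900 kg/m³

Take the compensation level at the base of the deeper column (depth z_c below the surface of column A) and equate Σ ρ_i t_i down to z_c; mantle fills any gap and the z_c terms cancel.
Column A: 20.84×2880 + 21.19×3040 + (z_c − 42.03)×3310
Column B: 0.4792×0 + 3.642×2150 + 8.969×2690 + 8.075×ρ + (z_c − 0.4792 − 20.686)×3310
The z_c×3310 term appears on both sides and cancels. Collect the known terms of each column as K = Σ(ρt)_known − 3310 × (depth of known layers): K_A = 124436.8 − 3310×42.03 = −14682.5; K_B = 31956.91 − 3310×(0.4792 + 20.686) = −38099.902.
Balance: K_A = K_B + 8.075×ρ, so ρ = (K_A − K_B)/8.075 = 23417.4/8.075 = 2900 kg/m³.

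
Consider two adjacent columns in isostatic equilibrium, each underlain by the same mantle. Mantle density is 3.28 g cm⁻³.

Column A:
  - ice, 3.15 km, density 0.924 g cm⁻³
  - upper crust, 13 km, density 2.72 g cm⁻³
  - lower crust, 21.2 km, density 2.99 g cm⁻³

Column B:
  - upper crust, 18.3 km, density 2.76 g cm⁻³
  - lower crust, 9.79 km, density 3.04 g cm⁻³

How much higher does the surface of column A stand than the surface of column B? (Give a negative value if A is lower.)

For any compensation level in the mantle, the mantle terms cancel and isostasy reduces to e = (Σt_A − Σt_B) − (Σ(ρt)_A − Σ(ρt)_B) / ρ_m.
Σt_A = 37.35 km; Σt_B = 28.09 km; Σ(ρt)_A = 101.6586; Σ(ρt)_B = 80.2696 (in km·g cm⁻³).
e = (37.35 − 28.09) − (101.6586 − 80.2696) / 3.28 = 2.74 km.

2.74 km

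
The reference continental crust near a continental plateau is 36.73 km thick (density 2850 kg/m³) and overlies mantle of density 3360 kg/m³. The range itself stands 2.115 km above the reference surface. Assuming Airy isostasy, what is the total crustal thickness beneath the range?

Root depth r = h ρ_c / (ρ_m − ρ_c) = 2.115 km × 2850 / 510 = 11.82 km.
Total thickness = T + h + r = 36.73 km + 2.115 km + 11.82 km = 50.7 km.

50.7 km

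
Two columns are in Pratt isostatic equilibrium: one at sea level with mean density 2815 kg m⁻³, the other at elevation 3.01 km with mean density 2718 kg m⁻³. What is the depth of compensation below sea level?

ρ_ref D = ρ (D + h) → D (ρ_ref − ρ) = ρ h.
D = ρ h/(ρ_ref − ρ) = 2718 × 3.01 km/(2815 − 2718) = 84.3 km.

84.3 km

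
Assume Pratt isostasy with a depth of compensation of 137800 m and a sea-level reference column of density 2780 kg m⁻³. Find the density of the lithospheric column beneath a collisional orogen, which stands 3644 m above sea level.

2710 kg m⁻³

Pratt balance: ρ_ref D = ρ (D + h).
ρ = ρ_ref D/(D + h) = 2780 × 137800 m/(137800 m + 3644 m) = 2710 kg m⁻³.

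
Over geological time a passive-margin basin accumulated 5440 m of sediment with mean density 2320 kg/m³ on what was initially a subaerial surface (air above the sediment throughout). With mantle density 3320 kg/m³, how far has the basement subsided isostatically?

3800 m

Subaerial load: s = t ρ_sed / ρ_m = 5440 m × 2320/3320 = 3800 m.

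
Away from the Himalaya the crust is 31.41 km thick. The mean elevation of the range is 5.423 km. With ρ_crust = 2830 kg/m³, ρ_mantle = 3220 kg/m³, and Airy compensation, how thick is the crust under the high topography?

Root depth r = h ρ_c / (ρ_m − ρ_c) = 5.423 km × 2830 / 390 = 39.35 km.
Total thickness = T + h + r = 31.41 km + 5.423 km + 39.35 km = 76.2 km.

76.2 km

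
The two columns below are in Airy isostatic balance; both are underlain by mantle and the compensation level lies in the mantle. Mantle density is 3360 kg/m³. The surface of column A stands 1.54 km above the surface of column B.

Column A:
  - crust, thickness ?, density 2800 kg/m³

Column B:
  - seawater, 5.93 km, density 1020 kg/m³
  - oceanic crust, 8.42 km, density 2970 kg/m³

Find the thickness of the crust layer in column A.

Take the compensation level at the base of the deeper column (depth z_c below the surface of column A) and equate Σ ρ_i t_i down to z_c; mantle fills any gap and the z_c terms cancel.
Column A: x×2800 + (z_c − 0 − x)×3360
Column B: 1.54×0 + 5.93×1020 + 8.42×2970 + (z_c − 1.54 − 14.35)×3360
The z_c×3360 term appears on both sides and cancels. Collect the known terms of each column as K = Σ(ρt)_known − 3360 × (depth of known layers): K_A = 0 − 3360×0 = 0; K_B = 31056 − 3360×(1.54 + 14.35) = −22334.4.
Balance: K_A − x×(3360 − 2800) = K_B, so x = (K_A − K_B)/(3360 − 2800) = 22334.4/560 = 39.9 km.

39.9 km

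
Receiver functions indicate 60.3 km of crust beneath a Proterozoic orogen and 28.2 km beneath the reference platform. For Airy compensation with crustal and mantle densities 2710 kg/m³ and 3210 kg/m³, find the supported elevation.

5 km

Excess crust Δ = 60.3 km − 28.2 km = 32.1 km, split between elevation h and root r with h + r = Δ.
Airy balance ρ_c h = (ρ_m − ρ_c) r gives r = h ρ_c/(ρ_m − ρ_c), so h (1 + ρ_c/(ρ_m − ρ_c)) = Δ, i.e. h = Δ (ρ_m − ρ_c)/ρ_m.
h = 32.1 km × 500/3210 = 5 km.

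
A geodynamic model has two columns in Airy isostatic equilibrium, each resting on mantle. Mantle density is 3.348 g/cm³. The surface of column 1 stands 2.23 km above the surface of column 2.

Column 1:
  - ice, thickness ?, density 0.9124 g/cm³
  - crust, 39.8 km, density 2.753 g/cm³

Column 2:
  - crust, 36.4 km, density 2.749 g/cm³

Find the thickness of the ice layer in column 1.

2.29 km

Take the compensation level at the base of the deeper column (depth z_c below the surface of column 1) and equate Σ ρ_i t_i down to z_c; mantle fills any gap and the z_c terms cancel.
Column 1: x×0.9124 + 39.8×2.753 + (z_c − 39.8 − x)×3.348
Column 2: 2.23×0 + 36.4×2.749 + (z_c − 2.23 − 36.4)×3.348
The z_c×3.348 term appears on both sides and cancels. Collect the known terms of each column as K = Σ(ρt)_known − 3.348 × (depth of known layers): K_1 = 109.5694 − 3.348×39.8 = −23.681; K_2 = 100.0636 − 3.348×(2.23 + 36.4) = −29.26964.
Balance: K_1 − x×(3.348 − 0.9124) = K_2, so x = (K_1 − K_2)/(3.348 − 0.9124) = 5.58864/2.4356 = 2.29 km.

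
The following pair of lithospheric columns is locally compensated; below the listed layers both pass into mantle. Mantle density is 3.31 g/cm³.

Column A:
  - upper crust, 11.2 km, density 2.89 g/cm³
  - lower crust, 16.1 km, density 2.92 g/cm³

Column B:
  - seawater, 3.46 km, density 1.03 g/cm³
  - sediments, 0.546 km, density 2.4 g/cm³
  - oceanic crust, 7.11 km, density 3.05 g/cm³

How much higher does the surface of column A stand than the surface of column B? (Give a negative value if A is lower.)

0.226 km

For any compensation level in the mantle, the mantle terms cancel and isostasy reduces to e = (Σt_A − Σt_B) − (Σ(ρt)_A − Σ(ρt)_B) / ρ_m.
Σt_A = 27.3 km; Σt_B = 11.116 km; Σ(ρt)_A = 79.38; Σ(ρt)_B = 26.5597 (in km·g/cm³).
e = (27.3 − 11.116) − (79.38 − 26.5597) / 3.31 = 0.226 km.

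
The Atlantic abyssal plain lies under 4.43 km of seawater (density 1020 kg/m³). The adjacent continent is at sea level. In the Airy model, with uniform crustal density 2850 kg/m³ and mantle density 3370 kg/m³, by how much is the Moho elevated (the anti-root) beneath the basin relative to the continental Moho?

15.6 km

In Airy isostatic equilibrium: replacing crust with seawater at the top is compensated by replacing crust with mantle at the base: d (ρ_c − ρ_w) = a (ρ_m − ρ_c).
a = d (ρ_c − ρ_w)/(ρ_m − ρ_c) = 4.43 km × 1830/520 = 15.6 km.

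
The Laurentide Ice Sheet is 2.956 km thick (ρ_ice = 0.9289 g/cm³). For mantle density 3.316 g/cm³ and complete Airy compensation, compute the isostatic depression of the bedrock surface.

Balancing pressure at the compensation depth: the ice load ρ_ice t is balanced by mantle displaced below, ρ_m s.
s = t ρ_ice / ρ_m = 2.956 km × 0.9289/3.316 = 0.828 km.

0.828 km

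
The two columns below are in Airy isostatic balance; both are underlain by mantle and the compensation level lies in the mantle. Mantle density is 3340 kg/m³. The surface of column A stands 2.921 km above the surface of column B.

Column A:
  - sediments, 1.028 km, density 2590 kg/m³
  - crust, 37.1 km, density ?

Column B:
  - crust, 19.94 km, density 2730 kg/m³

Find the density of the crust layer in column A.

Take the compensation level at the base of the deeper column (depth z_c below the surface of column A) and equate Σ ρ_i t_i down to z_c; mantle fills any gap and the z_c terms cancel.
Column A: 1.028×2590 + 37.1×ρ + (z_c − 38.128)×3340
Column B: 2.921×0 + 19.94×2730 + (z_c − 2.921 − 19.94)×3340
The z_c×3340 term appears on both sides and cancels. Collect the known terms of each column as K = Σ(ρt)_known − 3340 × (depth of known layers): K_A = 2662.52 − 3340×38.128 = −124685; K_B = 54436.2 − 3340×(2.921 + 19.94) = −21919.54.
Balance: K_A + 37.1×ρ = K_B, so ρ = (K_B − K_A)/37.1 = 102765/37.1 = 2770 kg/m³.

2770 kg/m³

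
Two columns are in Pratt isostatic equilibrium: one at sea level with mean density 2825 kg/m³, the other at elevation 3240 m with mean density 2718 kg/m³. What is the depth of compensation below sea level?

ρ_ref D = ρ (D + h) → D (ρ_ref − ρ) = ρ h.
D = ρ h/(ρ_ref − ρ) = 2718 × 3240 m/(2825 − 2718) = 82300 m.

82300 m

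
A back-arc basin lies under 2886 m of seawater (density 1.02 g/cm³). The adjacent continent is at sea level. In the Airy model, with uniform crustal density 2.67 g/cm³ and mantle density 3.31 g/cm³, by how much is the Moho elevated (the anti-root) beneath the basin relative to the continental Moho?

7440 m

Balancing pressure at the compensation depth: replacing crust with seawater at the top is compensated by replacing crust with mantle at the base: d (ρ_c − ρ_w) = a (ρ_m − ρ_c).
a = d (ρ_c − ρ_w)/(ρ_m − ρ_c) = 2886 m × 1.65/0.64 = 7440 m.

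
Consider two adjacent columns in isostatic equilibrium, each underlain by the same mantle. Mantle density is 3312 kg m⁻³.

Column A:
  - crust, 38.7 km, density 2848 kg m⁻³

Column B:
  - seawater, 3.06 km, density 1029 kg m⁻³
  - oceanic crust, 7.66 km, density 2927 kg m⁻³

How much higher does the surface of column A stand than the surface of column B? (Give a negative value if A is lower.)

For any compensation level in the mantle, the mantle terms cancel and isostasy reduces to e = (Σt_A − Σt_B) − (Σ(ρt)_A − Σ(ρt)_B) / ρ_m.
Σt_A = 38.7 km; Σt_B = 10.72 km; Σ(ρt)_A = 110217.6; Σ(ρt)_B = 25569.56 (in km·kg m⁻³).
e = (38.7 − 10.72) − (110217.6 − 25569.56) / 3312 = 2.42 km.

2.42 km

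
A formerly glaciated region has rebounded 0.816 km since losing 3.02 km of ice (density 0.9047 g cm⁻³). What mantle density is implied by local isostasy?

ρ_m = ρ_ice t / u = 0.9047 × 3.02 km/0.816 km = 3.35 g cm⁻³.

3.35 g cm⁻³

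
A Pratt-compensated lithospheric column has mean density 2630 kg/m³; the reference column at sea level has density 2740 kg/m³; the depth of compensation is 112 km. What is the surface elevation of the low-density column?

ρ_ref D = ρ (D + h) → h = D (ρ_ref − ρ)/ρ.
h = 112 km × (2740 − 2630)/2630 = 4.68 km.

4.68 km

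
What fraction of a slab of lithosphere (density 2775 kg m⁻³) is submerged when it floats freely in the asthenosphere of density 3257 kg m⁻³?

0.852

Submerged fraction = ρ_obj/ρ_fluid = 2775/3257 = 0.852.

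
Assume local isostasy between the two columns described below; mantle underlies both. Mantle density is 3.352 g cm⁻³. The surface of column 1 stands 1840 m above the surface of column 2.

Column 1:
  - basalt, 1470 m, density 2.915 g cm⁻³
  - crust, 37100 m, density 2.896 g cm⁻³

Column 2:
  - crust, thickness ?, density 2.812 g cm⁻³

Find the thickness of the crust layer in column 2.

21100 m

Take the compensation level at the base of the deeper column (depth z_c below the surface of column 1) and equate Σ ρ_i t_i down to z_c; mantle fills any gap and the z_c terms cancel.
Column 1: 1470×2.915 + 37100×2.896 + (z_c − 38570)×3.352
Column 2: 1840×0 + x×2.812 + (z_c − 1840 − 0 − x)×3.352
The z_c×3.352 term appears on both sides and cancels. Collect the known terms of each column as K = Σ(ρt)_known − 3.352 × (depth of known layers): K_1 = 111726.65 − 3.352×38570 = −17559.99; K_2 = 0 − 3.352×(1840 + 0) = −6167.68.
Balance: K_1 = K_2 − x×(3.352 − 2.812), so x = (K_2 − K_1)/(3.352 − 2.812) = 11392.3/0.54 = 21100 m.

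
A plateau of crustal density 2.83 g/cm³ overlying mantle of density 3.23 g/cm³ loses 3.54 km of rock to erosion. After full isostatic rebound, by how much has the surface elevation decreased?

0.438 km

Rebound u = e ρ_c/ρ_m = 3.54 km × 2.83/3.23 = 3.102 km.
Net surface drop = e − u = 3.54 km − 3.102 km = e (ρ_m − ρ_c)/ρ_m = 0.438 km.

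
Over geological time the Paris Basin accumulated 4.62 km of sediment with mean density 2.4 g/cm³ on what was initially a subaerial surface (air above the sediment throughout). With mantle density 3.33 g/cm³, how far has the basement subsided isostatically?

Subaerial load: s = t ρ_sed / ρ_m = 4.62 km × 2.4/3.33 = 3.33 km.

3.33 km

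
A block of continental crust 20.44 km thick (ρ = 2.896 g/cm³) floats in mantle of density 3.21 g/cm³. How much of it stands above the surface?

Floating equilibrium: submerged depth d = t ρ_obj/ρ_fluid = 20.44 km × 2.896/3.21 = 18.44 km.
Freeboard = t − d = 20.44 km − 18.44 km = 2 km.

2 km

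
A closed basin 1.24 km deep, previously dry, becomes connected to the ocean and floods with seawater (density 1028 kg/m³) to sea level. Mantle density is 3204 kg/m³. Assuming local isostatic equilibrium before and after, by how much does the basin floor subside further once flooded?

0.586 km

After flooding the water column is d + s deep. Its weight must equal the weight of mantle displaced by the extra subsidence s: (d + s) ρ_w = s ρ_m.
s = d ρ_w / (ρ_m − ρ_w) = 1.24 km × 1028/(3204 − 1028) = 0.586 km.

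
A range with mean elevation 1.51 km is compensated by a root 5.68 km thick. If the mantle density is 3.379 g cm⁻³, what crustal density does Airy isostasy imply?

ρ_c h = (ρ_m − ρ_c) r → ρ_c (h + r) = ρ_m r → ρ_c = ρ_m r / (h + r).
ρ_c = 3.379 × 5.68 km / (1.51 km + 5.68 km) = 2.67 g cm⁻³.

2.67 g cm⁻³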